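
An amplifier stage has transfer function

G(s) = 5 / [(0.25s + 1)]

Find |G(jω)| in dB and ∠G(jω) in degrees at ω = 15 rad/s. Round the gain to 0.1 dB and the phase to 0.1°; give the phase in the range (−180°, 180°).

2.2 dB, -75.1°

At ω = 15 rad/s:
pole (1 + j15·0.25) = 1 + j3.75 → |·| ≈ 3.881, ∠ ≈ 75.07°
|G| = 5 · 1 / (3.881) ≈ 1.2883
Gain = 20 log₁₀(1.2883) ≈ 2.20 dB
∠G = (0°) − (75.07°) = -75.07°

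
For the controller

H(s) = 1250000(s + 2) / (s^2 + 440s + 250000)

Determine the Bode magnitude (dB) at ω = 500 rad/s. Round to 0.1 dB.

69.1 dB

At s = jω = j500:
zero (s+2): 2 + j500 → |·| = √(2²+500²) = √250004 ≈ 500, ∠ = arctan(500/2) ≈ 89.77°
quadratic: (j500)² + 440·j500 + 250000 = 0 + j220000 → |·| ≈ 2.2e+05, ∠ ≈ 90.00°
|H| = 1250000 · 500 / 2.2e+05 ≈ 2840.9
Gain = 20 log₁₀(2840.9) ≈ 69.07 dB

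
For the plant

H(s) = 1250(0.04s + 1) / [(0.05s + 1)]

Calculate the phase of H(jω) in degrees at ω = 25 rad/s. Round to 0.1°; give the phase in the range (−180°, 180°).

-6.3°

At ω = 25 rad/s:
zero (1 + j25·0.04) = 1 + j1 → |·| ≈ 1.4142, ∠ ≈ 45.00°
pole (1 + j25·0.05) = 1 + j1.25 → |·| ≈ 1.6008, ∠ ≈ 51.34°
∠H = (45.00°) − (51.34°) = -6.34°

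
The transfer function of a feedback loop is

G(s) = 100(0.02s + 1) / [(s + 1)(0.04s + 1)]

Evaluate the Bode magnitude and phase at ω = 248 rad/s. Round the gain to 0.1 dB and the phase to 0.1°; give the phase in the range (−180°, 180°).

At ω = 248 rad/s:
zero (1 + j248·0.02) = 1 + j4.96 → |·| ≈ 5.0598, ∠ ≈ 78.60°
pole (1 + j248·1) = 1 + j248 → |·| ≈ 248, ∠ ≈ 89.77°
pole (1 + j248·0.04) = 1 + j9.92 → |·| ≈ 9.9703, ∠ ≈ 84.24°
|G| = 100 · 5.0598 / (248 · 9.9703) ≈ 0.20463
Gain = 20 log₁₀(0.20463) ≈ -13.78 dB
∠G = (78.60°) − (89.77° + 84.24°) = -95.41°

-13.8 dB, -95.4°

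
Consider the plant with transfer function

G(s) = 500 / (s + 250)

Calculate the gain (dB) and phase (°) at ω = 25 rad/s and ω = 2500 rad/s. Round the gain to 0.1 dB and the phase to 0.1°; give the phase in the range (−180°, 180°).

At s = jω = j25:
pole (s+250): 250 + j25 → |·| = √(250²+25²) = √63125 ≈ 251.25, ∠ = arctan(25/250) ≈ 5.71°
|G| = 500 / 251.25 ≈ 1.99
Gain = 20 log₁₀(1.99) ≈ 5.98 dB
∠G = 0.00° − 5.71° = -5.71°

At s = jω = j2500:
pole (s+250): 250 + j2500 → |·| = √(250²+2500²) = √6312500 ≈ 2512.5, ∠ = arctan(2500/250) ≈ 84.29°
|G| = 500 / 2512.5 ≈ 0.199
Gain = 20 log₁₀(0.199) ≈ -14.02 dB
∠G = 0.00° − 84.29° = -84.29°

ω = 25: 6.0 dB, -5.7°; ω = 2500: -14.0 dB, -84.3°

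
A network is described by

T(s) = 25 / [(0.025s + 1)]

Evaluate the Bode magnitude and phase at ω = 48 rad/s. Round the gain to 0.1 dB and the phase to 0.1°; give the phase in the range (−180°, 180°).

At ω = 48 rad/s:
pole (1 + j48·0.025) = 1 + j1.2 → |·| ≈ 1.562, ∠ ≈ 50.19°
|T| = 25 · 1 / (1.562) ≈ 16.005
Gain = 20 log₁₀(16.005) ≈ 24.09 dB
∠T = (0°) − (50.19°) = -50.19°

24.1 dB, -50.2°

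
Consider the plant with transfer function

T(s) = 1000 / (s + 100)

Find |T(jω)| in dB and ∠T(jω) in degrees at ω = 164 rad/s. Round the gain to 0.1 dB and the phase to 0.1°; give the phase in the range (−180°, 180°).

14.3 dB, -58.6°

At s = jω = j164:
pole (s+100): 100 + j164 → |·| = √(100²+164²) = √36896 ≈ 192.08, ∠ = arctan(164/100) ≈ 58.63°
|T| = 1000 / 192.08 ≈ 5.2062
Gain = 20 log₁₀(5.2062) ≈ 14.33 dB
∠T = 0.00° − 58.63° = -58.63°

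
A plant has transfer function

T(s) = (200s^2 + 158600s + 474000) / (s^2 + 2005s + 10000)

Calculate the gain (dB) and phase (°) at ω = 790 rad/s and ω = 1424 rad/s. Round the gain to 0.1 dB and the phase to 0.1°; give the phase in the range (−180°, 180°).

Substitute s = j790:
Numerator: 200(j790)^2 + 158600(j790) + 474000 = -124346000 + j125294000
Denominator: (j790)^2 + 2005(j790) + 10000 = -614100 + j1583950
|N| = √(124346000² + 125294000²) ≈ 1.7652e+08, ∠N ≈ 134.78°
|D| = √(614100² + 1583950²) ≈ 1.6988e+06, ∠D ≈ 111.19°
|T| = 1.7652e+08 / 1.6988e+06 ≈ 103.91
Gain = 20 log₁₀(103.91) ≈ 40.33 dB
∠T = 134.78° − 111.19° = 23.59°

Substitute s = j1424:
Numerator: 200(j1424)^2 + 158600(j1424) + 474000 = -405081200 + j225846400
Denominator: (j1424)^2 + 2005(j1424) + 10000 = -2017776 + j2855120
|N| = √(405081200² + 225846400²) ≈ 4.6379e+08, ∠N ≈ 150.86°
|D| = √(2017776² + 2855120²) ≈ 3.4962e+06, ∠D ≈ 125.25°
|T| = 4.6379e+08 / 3.4962e+06 ≈ 132.66
Gain = 20 log₁₀(132.66) ≈ 42.45 dB
∠T = 150.86° − 125.25° = 25.61°

ω = 790: 40.3 dB, 23.6°; ω = 1424: 42.5 dB, 25.6°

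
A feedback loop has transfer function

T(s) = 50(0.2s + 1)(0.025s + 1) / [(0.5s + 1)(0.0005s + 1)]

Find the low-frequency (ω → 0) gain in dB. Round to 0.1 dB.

T(0) = 50 · 1 / 1 = 50
20 log₁₀(50) ≈ 33.98 dB

34.0 dB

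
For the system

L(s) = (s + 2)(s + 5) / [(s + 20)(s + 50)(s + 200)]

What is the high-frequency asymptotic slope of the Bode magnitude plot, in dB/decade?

-20 dB/decade

Each pole contributes −20 dB/decade at high frequency; each zero contributes +20 dB/decade.
Net: 2 zero(s) − 3 pole(s) → -20 dB/decade.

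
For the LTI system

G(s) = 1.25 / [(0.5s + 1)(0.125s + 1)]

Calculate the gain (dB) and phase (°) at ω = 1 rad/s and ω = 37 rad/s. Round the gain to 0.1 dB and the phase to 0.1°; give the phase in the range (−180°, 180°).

At ω = 1 rad/s:
pole (1 + j1·0.5) = 1 + j0.5 → |·| ≈ 1.118, ∠ ≈ 26.57°
pole (1 + j1·0.125) = 1 + j0.125 → |·| ≈ 1.0078, ∠ ≈ 7.13°
|G| = 1.25 · 1 / (1.118 · 1.0078) ≈ 1.1094
Gain = 20 log₁₀(1.1094) ≈ 0.90 dB
∠G = (0°) − (26.57° + 7.13°) = -33.70°

At ω = 37 rad/s:
pole (1 + j37·0.5) = 1 + j18.5 → |·| ≈ 18.527, ∠ ≈ 86.91°
pole (1 + j37·0.125) = 1 + j4.625 → |·| ≈ 4.7319, ∠ ≈ 77.80°
|G| = 1.25 · 1 / (18.527 · 4.7319) ≈ 0.014258
Gain = 20 log₁₀(0.014258) ≈ -36.92 dB
∠G = (0°) − (86.91° + 77.80°) = -164.71°

ω = 1: 0.9 dB, -33.7°; ω = 37: -36.9 dB, -164.7°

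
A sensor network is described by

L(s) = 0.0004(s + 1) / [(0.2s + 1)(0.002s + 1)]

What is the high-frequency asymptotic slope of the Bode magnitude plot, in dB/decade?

-20 dB/decade

Each pole contributes −20 dB/decade at high frequency; each zero contributes +20 dB/decade.
Net: 1 zero(s) − 2 pole(s) → -20 dB/decade.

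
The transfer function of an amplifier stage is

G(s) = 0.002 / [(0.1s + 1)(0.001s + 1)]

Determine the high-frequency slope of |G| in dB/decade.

Each pole contributes −20 dB/decade at high frequency; each zero contributes +20 dB/decade.
Net: 0 zero(s) − 2 pole(s) → -40 dB/decade.

-40 dB/decade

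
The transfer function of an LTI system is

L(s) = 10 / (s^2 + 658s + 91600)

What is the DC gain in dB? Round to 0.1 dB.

-79.2 dB

L(0) = 10 / 91600 ≈ 0.00010917
20 log₁₀(0.00010917) ≈ -79.24 dB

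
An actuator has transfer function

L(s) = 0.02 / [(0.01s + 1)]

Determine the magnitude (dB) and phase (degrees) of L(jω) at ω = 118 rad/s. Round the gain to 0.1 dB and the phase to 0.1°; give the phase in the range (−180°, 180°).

-37.8 dB, -49.7°

At ω = 118 rad/s:
pole (1 + j118·0.01) = 1 + j1.18 → |·| ≈ 1.5467, ∠ ≈ 49.72°
|L| = 0.02 · 1 / (1.5467) ≈ 0.012931
Gain = 20 log₁₀(0.012931) ≈ -37.77 dB
∠L = (0°) − (49.72°) = -49.72°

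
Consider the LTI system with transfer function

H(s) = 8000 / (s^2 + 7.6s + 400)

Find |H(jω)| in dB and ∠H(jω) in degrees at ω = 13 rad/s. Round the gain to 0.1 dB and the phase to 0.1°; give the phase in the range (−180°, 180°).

At s = jω = j13:
quadratic: (j13)² + 7.6·j13 + 400 = 231 + j98.8 → |·| ≈ 251.24, ∠ ≈ 23.16°
|H| = 8000 / 251.24 ≈ 31.842
Gain = 20 log₁₀(31.842) ≈ 30.06 dB
∠H = 0.00° − 23.16° = -23.16°

30.1 dB, -23.2°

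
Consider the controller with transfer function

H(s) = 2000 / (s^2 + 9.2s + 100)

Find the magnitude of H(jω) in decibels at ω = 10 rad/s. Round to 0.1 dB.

At s = jω = j10:
quadratic: (j10)² + 9.2·j10 + 100 = 0 + j92 → |·| ≈ 92, ∠ ≈ 90.00°
|H| = 2000 / 92 ≈ 21.739
Gain = 20 log₁₀(21.739) ≈ 26.74 dB

26.7 dB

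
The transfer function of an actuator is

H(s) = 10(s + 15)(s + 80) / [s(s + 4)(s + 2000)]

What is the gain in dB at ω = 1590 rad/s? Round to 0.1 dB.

At s = jω = j1590:
zero (s+15): 15 + j1590 → |·| = √(15²+1590²) = √2528325 ≈ 1590.1, ∠ = arctan(1590/15) ≈ 89.46°
zero (s+80): 80 + j1590 → |·| = √(80²+1590²) = √2534500 ≈ 1592, ∠ = arctan(1590/80) ≈ 87.12°
pole (s+4): 4 + j1590 → |·| = √(4²+1590²) = √2528116 ≈ 1590, ∠ = arctan(1590/4) ≈ 89.86°
pole (s+2000): 2000 + j1590 → |·| = √(2000²+1590²) = √6528100 ≈ 2555, ∠ = arctan(1590/2000) ≈ 38.48°
pole at origin: |s| = 1590, ∠ = 90.00° (in denominator)
|H| = 10 · 2.5314e+06 / 6.4593e+09 ≈ 0.003919
Gain = 20 log₁₀(0.003919) ≈ -48.14 dB

-48.1 dB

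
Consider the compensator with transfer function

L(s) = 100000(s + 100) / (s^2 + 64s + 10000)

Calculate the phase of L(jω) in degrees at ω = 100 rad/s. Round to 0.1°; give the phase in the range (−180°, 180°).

At s = jω = j100:
zero (s+100): 100 + j100 → |·| = √(100²+100²) = √20000 ≈ 141.42, ∠ = arctan(100/100) ≈ 45.00°
quadratic: (j100)² + 64·j100 + 10000 = 0 + j6400 → |·| ≈ 6400, ∠ ≈ 90.00°
∠L = 45.00° − 90.00° = -45.00°

-45.0°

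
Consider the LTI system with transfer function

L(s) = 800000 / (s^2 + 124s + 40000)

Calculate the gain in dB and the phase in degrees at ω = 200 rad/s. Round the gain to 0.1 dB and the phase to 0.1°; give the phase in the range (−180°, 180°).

At s = jω = j200:
quadratic: (j200)² + 124·j200 + 40000 = 0 + j24800 → |·| ≈ 24800, ∠ ≈ 90.00°
|L| = 800000 / 24800 ≈ 32.258
Gain = 20 log₁₀(32.258) ≈ 30.17 dB
∠L = 0.00° − 90.00° = -90.00°

30.2 dB, -90.0°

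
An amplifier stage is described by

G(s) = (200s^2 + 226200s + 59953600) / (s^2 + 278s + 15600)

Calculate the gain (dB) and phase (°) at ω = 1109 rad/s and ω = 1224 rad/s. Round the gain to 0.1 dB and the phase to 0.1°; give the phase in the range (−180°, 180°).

Substitute s = j1109:
Numerator: 200(j1109)^2 + 226200(j1109) + 59953600 = -186022600 + j250855800
Denominator: (j1109)^2 + 278(j1109) + 15600 = -1214281 + j308302
|N| = √(186022600² + 250855800²) ≈ 3.123e+08, ∠N ≈ 126.56°
|D| = √(1214281² + 308302²) ≈ 1.2528e+06, ∠D ≈ 165.75°
|G| = 3.123e+08 / 1.2528e+06 ≈ 249.28
Gain = 20 log₁₀(249.28) ≈ 47.93 dB
∠G = 126.56° − 165.75° = -39.19°

Substitute s = j1224:
Numerator: 200(j1224)^2 + 226200(j1224) + 59953600 = -239681600 + j276868800
Denominator: (j1224)^2 + 278(j1224) + 15600 = -1482576 + j340272
|N| = √(239681600² + 276868800²) ≈ 3.662e+08, ∠N ≈ 130.88°
|D| = √(1482576² + 340272²) ≈ 1.5211e+06, ∠D ≈ 167.07°
|G| = 3.662e+08 / 1.5211e+06 ≈ 240.75
Gain = 20 log₁₀(240.75) ≈ 47.63 dB
∠G = 130.88° − 167.07° = -36.19°

ω = 1109: 47.9 dB, -39.2°; ω = 1224: 47.6 dB, -36.2°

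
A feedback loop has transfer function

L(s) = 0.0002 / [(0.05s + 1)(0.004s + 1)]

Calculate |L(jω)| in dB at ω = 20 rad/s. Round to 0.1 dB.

-77.0 dB

At ω = 20 rad/s:
pole (1 + j20·0.05) = 1 + j1 → |·| ≈ 1.4142, ∠ ≈ 45.00°
pole (1 + j20·0.004) = 1 + j0.08 → |·| ≈ 1.0032, ∠ ≈ 4.57°
|L| = 0.0002 · 1 / (1.4142 · 1.0032) ≈ 0.00014097
Gain = 20 log₁₀(0.00014097) ≈ -77.02 dB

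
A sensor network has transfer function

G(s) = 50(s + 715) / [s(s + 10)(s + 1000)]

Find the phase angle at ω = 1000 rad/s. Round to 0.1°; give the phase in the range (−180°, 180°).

At s = jω = j1000:
zero (s+715): 715 + j1000 → |·| = √(715²+1000²) = √1511225 ≈ 1229.3, ∠ = arctan(1000/715) ≈ 54.44°
pole (s+10): 10 + j1000 → |·| = √(10²+1000²) = √1000100 ≈ 1000, ∠ = arctan(1000/10) ≈ 89.43°
pole (s+1000): 1000 + j1000 → |·| = √(1000²+1000²) = √2000000 ≈ 1414.2, ∠ = arctan(1000/1000) ≈ 45.00°
pole at origin: |s| = 1000, ∠ = 90.00° (in denominator)
∠G = 54.44° − 224.43° = -169.99°

-170.0°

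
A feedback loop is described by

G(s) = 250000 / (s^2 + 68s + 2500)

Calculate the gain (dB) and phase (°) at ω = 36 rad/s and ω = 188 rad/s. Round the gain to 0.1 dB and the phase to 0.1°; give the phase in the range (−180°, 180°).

At s = jω = j36:
quadratic: (j36)² + 68·j36 + 2500 = 1204 + j2448 → |·| ≈ 2728.1, ∠ ≈ 63.81°
|G| = 250000 / 2728.1 ≈ 91.639
Gain = 20 log₁₀(91.639) ≈ 39.24 dB
∠G = 0.00° − 63.81° = -63.81°

At s = jω = j188:
quadratic: (j188)² + 68·j188 + 2500 = -32844 + j12784 → |·| ≈ 35244, ∠ ≈ 158.73°
|G| = 250000 / 35244 ≈ 7.0934
Gain = 20 log₁₀(7.0934) ≈ 17.02 dB
∠G = 0.00° − 158.73° = -158.73°

ω = 36: 39.2 dB, -63.8°; ω = 188: 17.0 dB, -158.7°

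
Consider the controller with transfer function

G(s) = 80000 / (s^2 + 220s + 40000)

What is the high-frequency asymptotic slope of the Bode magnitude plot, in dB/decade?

Each pole contributes −20 dB/decade at high frequency; each zero contributes +20 dB/decade.
Net: 0 zero(s) − 2 pole(s) → -40 dB/decade.

-40 dB/decade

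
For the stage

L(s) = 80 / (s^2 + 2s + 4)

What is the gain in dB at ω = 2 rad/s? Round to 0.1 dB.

At s = jω = j2:
quadratic: (j2)² + 2·j2 + 4 = 0 + j4 → |·| ≈ 4, ∠ ≈ 90.00°
|L| = 80 / 4 ≈ 20
Gain = 20 log₁₀(20) ≈ 26.02 dB

26.0 dB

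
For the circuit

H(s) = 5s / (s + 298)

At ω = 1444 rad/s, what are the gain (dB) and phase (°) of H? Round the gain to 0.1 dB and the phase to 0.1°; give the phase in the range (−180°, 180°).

13.8 dB, 11.7°

At s = jω = j1444:
zero at origin: s = j1444 → |·| = 1444, ∠ = 90.00°
pole (s+298): 298 + j1444 → |·| = √(298²+1444²) = √2173940 ≈ 1474.4, ∠ = arctan(1444/298) ≈ 78.34°
|H| = 5 · 1444 / 1474.4 ≈ 4.8969
Gain = 20 log₁₀(4.8969) ≈ 13.80 dB
∠H = 90.00° − 78.34° = 11.66°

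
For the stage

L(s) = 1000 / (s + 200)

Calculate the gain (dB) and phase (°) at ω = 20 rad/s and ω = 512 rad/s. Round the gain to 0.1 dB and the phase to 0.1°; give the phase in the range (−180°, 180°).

Substitute s = j20:
Numerator: 1000 = 1000 + j0
Denominator: (j20) + 200 = 200 + j20
|N| = √(1000² + 0²) ≈ 1000, ∠N ≈ 0.00°
|D| = √(200² + 20²) ≈ 201, ∠D ≈ 5.71°
|L| = 1000 / 201 ≈ 4.9751
Gain = 20 log₁₀(4.9751) ≈ 13.94 dB
∠L = 0.00° − 5.71° = -5.71°

Substitute s = j512:
Numerator: 1000 = 1000 + j0
Denominator: (j512) + 200 = 200 + j512
|N| = √(1000² + 0²) ≈ 1000, ∠N ≈ 0.00°
|D| = √(200² + 512²) ≈ 549.68, ∠D ≈ 68.66°
|L| = 1000 / 549.68 ≈ 1.8192
Gain = 20 log₁₀(1.8192) ≈ 5.20 dB
∠L = 0.00° − 68.66° = -68.66°

ω = 20: 13.9 dB, -5.7°; ω = 512: 5.2 dB, -68.7°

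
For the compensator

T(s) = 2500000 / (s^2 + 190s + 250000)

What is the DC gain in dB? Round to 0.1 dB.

20.0 dB

T(0) = 2500000 / 250000 = 10
20 log₁₀(10) ≈ 20.00 dB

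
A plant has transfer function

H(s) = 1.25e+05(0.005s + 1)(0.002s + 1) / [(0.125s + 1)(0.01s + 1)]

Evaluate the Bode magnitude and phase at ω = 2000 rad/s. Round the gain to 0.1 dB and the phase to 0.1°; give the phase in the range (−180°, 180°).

At ω = 2000 rad/s:
zero (1 + j2000·0.005) = 1 + j10 → |·| ≈ 10.05, ∠ ≈ 84.29°
zero (1 + j2000·0.002) = 1 + j4 → |·| ≈ 4.1231, ∠ ≈ 75.96°
pole (1 + j2000·0.125) = 1 + j250 → |·| ≈ 250, ∠ ≈ 89.77°
pole (1 + j2000·0.01) = 1 + j20 → |·| ≈ 20.025, ∠ ≈ 87.14°
|H| = 1.25e+05 · 10.05 · 4.1231 / (250 · 20.025) ≈ 1034.6
Gain = 20 log₁₀(1034.6) ≈ 60.30 dB
∠H = (84.29° + 75.96°) − (89.77° + 87.14°) = -16.66°

60.3 dB, -16.7°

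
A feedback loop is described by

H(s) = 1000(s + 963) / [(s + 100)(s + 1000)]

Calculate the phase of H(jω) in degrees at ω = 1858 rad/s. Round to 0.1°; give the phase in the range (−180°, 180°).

At s = jω = j1858:
zero (s+963): 963 + j1858 → |·| = √(963²+1858²) = √4379533 ≈ 2092.7, ∠ = arctan(1858/963) ≈ 62.60°
pole (s+100): 100 + j1858 → |·| = √(100²+1858²) = √3462164 ≈ 1860.7, ∠ = arctan(1858/100) ≈ 86.92°
pole (s+1000): 1000 + j1858 → |·| = √(1000²+1858²) = √4452164 ≈ 2110, ∠ = arctan(1858/1000) ≈ 61.71°
∠H = 62.60° − 148.63° = -86.03°

-86.0°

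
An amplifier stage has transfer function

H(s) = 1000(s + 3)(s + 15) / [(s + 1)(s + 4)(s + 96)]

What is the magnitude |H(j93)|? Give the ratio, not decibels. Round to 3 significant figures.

At s = jω = j93:
zero (s+3): 3 + j93 → |·| = √(3²+93²) = √8658 ≈ 93.048, ∠ = arctan(93/3) ≈ 88.15°
zero (s+15): 15 + j93 → |·| = √(15²+93²) = √8874 ≈ 94.202, ∠ = arctan(93/15) ≈ 80.84°
pole (s+1): 1 + j93 → |·| = √(1²+93²) = √8650 ≈ 93.005, ∠ = arctan(93/1) ≈ 89.38°
pole (s+4): 4 + j93 → |·| = √(4²+93²) = √8665 ≈ 93.086, ∠ = arctan(93/4) ≈ 87.54°
pole (s+96): 96 + j93 → |·| = √(96²+93²) = √17865 ≈ 133.66, ∠ = arctan(93/96) ≈ 44.09°
|H| = 1000 · 8765.3 / 1.1572e+06 ≈ 7.5746

7.57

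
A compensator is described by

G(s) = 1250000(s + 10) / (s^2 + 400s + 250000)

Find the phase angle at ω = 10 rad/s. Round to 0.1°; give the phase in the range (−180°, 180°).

44.1°

At s = jω = j10:
zero (s+10): 10 + j10 → |·| = √(10²+10²) = √200 ≈ 14.142, ∠ = arctan(10/10) ≈ 45.00°
quadratic: (j10)² + 400·j10 + 250000 = 249900 + j4000 → |·| ≈ 2.4993e+05, ∠ ≈ 0.92°
∠G = 45.00° − 0.92° = 44.08°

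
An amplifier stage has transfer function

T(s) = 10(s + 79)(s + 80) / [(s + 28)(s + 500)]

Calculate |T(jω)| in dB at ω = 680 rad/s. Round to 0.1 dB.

At s = jω = j680:
zero (s+79): 79 + j680 → |·| = √(79²+680²) = √468641 ≈ 684.57, ∠ = arctan(680/79) ≈ 83.37°
zero (s+80): 80 + j680 → |·| = √(80²+680²) = √468800 ≈ 684.69, ∠ = arctan(680/80) ≈ 83.29°
pole (s+28): 28 + j680 → |·| = √(28²+680²) = √463184 ≈ 680.58, ∠ = arctan(680/28) ≈ 87.64°
pole (s+500): 500 + j680 → |·| = √(500²+680²) = √712400 ≈ 844.04, ∠ = arctan(680/500) ≈ 53.67°
|T| = 10 · 4.6872e+05 / 5.7444e+05 ≈ 8.1596
Gain = 20 log₁₀(8.1596) ≈ 18.23 dB

18.2 dB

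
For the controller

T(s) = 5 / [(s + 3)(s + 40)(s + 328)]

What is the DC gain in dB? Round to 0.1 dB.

-77.9 dB

T(0) = 5 / (3·40·328) ≈ 0.00012703
20 log₁₀(0.00012703) ≈ -77.92 dB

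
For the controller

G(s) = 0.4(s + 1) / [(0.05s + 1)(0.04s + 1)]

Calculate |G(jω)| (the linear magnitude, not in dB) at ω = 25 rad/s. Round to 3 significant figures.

4.42

At ω = 25 rad/s:
zero (1 + j25·1) = 1 + j25 → |·| ≈ 25.02, ∠ ≈ 87.71°
pole (1 + j25·0.05) = 1 + j1.25 → |·| ≈ 1.6008, ∠ ≈ 51.34°
pole (1 + j25·0.04) = 1 + j1 → |·| ≈ 1.4142, ∠ ≈ 45.00°
|G| = 0.4 · 25.02 / (1.6008 · 1.4142) ≈ 4.4208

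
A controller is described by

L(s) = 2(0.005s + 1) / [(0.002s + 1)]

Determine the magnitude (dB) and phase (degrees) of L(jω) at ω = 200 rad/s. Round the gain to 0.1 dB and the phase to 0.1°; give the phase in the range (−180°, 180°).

At ω = 200 rad/s:
zero (1 + j200·0.005) = 1 + j1 → |·| ≈ 1.4142, ∠ ≈ 45.00°
pole (1 + j200·0.002) = 1 + j0.4 → |·| ≈ 1.077, ∠ ≈ 21.80°
|L| = 2 · 1.4142 / (1.077) ≈ 2.6262
Gain = 20 log₁₀(2.6262) ≈ 8.39 dB
∠L = (45.00°) − (21.80°) = 23.20°

8.4 dB, 23.2°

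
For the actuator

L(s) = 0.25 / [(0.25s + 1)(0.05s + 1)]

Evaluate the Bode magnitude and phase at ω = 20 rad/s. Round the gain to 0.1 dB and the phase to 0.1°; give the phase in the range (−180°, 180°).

-29.2 dB, -123.7°

At ω = 20 rad/s:
pole (1 + j20·0.25) = 1 + j5 → |·| ≈ 5.099, ∠ ≈ 78.69°
pole (1 + j20·0.05) = 1 + j1 → |·| ≈ 1.4142, ∠ ≈ 45.00°
|L| = 0.25 · 1 / (5.099 · 1.4142) ≈ 0.034669
Gain = 20 log₁₀(0.034669) ≈ -29.20 dB
∠L = (0°) − (78.69° + 45.00°) = -123.69°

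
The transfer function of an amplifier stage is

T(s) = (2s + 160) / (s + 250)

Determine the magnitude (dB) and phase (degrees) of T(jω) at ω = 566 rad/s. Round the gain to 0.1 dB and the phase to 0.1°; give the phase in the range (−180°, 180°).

5.3 dB, 15.8°

Substitute s = j566:
Numerator: 2(j566) + 160 = 160 + j1132
Denominator: (j566) + 250 = 250 + j566
|N| = √(160² + 1132²) ≈ 1143.3, ∠N ≈ 81.95°
|D| = √(250² + 566²) ≈ 618.75, ∠D ≈ 66.17°
|T| = 1143.3 / 618.75 ≈ 1.8478
Gain = 20 log₁₀(1.8478) ≈ 5.33 dB
∠T = 81.95° − 66.17° = 15.78°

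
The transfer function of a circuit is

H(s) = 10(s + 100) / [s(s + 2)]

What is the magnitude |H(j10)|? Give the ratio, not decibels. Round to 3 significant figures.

9.85

At s = jω = j10:
zero (s+100): 100 + j10 → |·| = √(100²+10²) = √10100 ≈ 100.5, ∠ = arctan(10/100) ≈ 5.71°
pole (s+2): 2 + j10 → |·| = √(2²+10²) = √104 ≈ 10.198, ∠ = arctan(10/2) ≈ 78.69°
pole at origin: |s| = 10, ∠ = 90.00° (in denominator)
|H| = 10 · 100.5 / 101.98 ≈ 9.8549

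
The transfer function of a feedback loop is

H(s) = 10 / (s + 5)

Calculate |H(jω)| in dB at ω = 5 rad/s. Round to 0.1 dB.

At s = jω = j5:
pole (s+5): 5 + j5 → |·| = √(5²+5²) = √50 ≈ 7.0711, ∠ = arctan(5/5) ≈ 45.00°
|H| = 10 / 7.0711 ≈ 1.4142
Gain = 20 log₁₀(1.4142) ≈ 3.01 dB

3.0 dB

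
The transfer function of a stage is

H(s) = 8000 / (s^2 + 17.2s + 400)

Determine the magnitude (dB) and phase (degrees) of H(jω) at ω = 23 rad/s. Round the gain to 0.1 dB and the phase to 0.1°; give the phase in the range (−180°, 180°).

At s = jω = j23:
quadratic: (j23)² + 17.2·j23 + 400 = -129 + j395.6 → |·| ≈ 416.1, ∠ ≈ 108.06°
|H| = 8000 / 416.1 ≈ 19.226
Gain = 20 log₁₀(19.226) ≈ 25.68 dB
∠H = 0.00° − 108.06° = -108.06°

25.7 dB, -108.1°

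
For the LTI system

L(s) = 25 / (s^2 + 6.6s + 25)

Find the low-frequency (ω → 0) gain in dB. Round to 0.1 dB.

0.0 dB

L(0) = 25 / 25 = 1
20 log₁₀(1) ≈ 0.00 dB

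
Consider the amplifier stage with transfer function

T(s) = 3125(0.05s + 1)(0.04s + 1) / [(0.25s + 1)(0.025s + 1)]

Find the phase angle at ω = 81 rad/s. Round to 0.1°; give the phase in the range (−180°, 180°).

-1.9°

At ω = 81 rad/s:
zero (1 + j81·0.05) = 1 + j4.05 → |·| ≈ 4.1716, ∠ ≈ 76.13°
zero (1 + j81·0.04) = 1 + j3.24 → |·| ≈ 3.3908, ∠ ≈ 72.85°
pole (1 + j81·0.25) = 1 + j20.25 → |·| ≈ 20.275, ∠ ≈ 87.17°
pole (1 + j81·0.025) = 1 + j2.025 → |·| ≈ 2.2585, ∠ ≈ 63.72°
∠T = (76.13° + 72.85°) − (87.17° + 63.72°) = -1.91°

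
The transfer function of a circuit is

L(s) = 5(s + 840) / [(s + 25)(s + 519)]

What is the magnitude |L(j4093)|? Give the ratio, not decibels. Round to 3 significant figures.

0.00124

At s = jω = j4093:
zero (s+840): 840 + j4093 → |·| = √(840²+4093²) = √17458249 ≈ 4178.3, ∠ = arctan(4093/840) ≈ 78.40°
pole (s+25): 25 + j4093 → |·| = √(25²+4093²) = √16753274 ≈ 4093.1, ∠ = arctan(4093/25) ≈ 89.65°
pole (s+519): 519 + j4093 → |·| = √(519²+4093²) = √17022010 ≈ 4125.8, ∠ = arctan(4093/519) ≈ 82.77°
|L| = 5 · 4178.3 / 1.6887e+07 ≈ 0.0012371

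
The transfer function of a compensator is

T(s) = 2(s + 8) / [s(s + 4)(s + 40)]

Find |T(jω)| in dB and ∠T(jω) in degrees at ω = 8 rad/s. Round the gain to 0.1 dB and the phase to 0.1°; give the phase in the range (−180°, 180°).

-42.2 dB, -119.7°

At s = jω = j8:
zero (s+8): 8 + j8 → |·| = √(8²+8²) = √128 ≈ 11.314, ∠ = arctan(8/8) ≈ 45.00°
pole (s+4): 4 + j8 → |·| = √(4²+8²) = √80 ≈ 8.9443, ∠ = arctan(8/4) ≈ 63.43°
pole (s+40): 40 + j8 → |·| = √(40²+8²) = √1664 ≈ 40.792, ∠ = arctan(8/40) ≈ 11.31°
pole at origin: |s| = 8, ∠ = 90.00° (in denominator)
|T| = 2 · 11.314 / 2918.8 ≈ 0.0077525
Gain = 20 log₁₀(0.0077525) ≈ -42.21 dB
∠T = 45.00° − 164.74° = -119.74°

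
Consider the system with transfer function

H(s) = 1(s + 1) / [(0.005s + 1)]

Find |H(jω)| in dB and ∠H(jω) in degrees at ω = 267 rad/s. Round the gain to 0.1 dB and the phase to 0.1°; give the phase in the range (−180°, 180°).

44.1 dB, 36.6°

At ω = 267 rad/s:
zero (1 + j267·1) = 1 + j267 → |·| ≈ 267, ∠ ≈ 89.79°
pole (1 + j267·0.005) = 1 + j1.335 → |·| ≈ 1.668, ∠ ≈ 53.16°
|H| = 1 · 267 / (1.668) ≈ 160.07
Gain = 20 log₁₀(160.07) ≈ 44.09 dB
∠H = (89.79°) − (53.16°) = 36.63°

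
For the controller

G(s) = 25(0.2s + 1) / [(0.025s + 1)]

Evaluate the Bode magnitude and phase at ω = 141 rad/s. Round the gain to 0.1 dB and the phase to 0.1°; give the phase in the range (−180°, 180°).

45.7 dB, 13.8°

At ω = 141 rad/s:
zero (1 + j141·0.2) = 1 + j28.2 → |·| ≈ 28.218, ∠ ≈ 87.97°
pole (1 + j141·0.025) = 1 + j3.525 → |·| ≈ 3.6641, ∠ ≈ 74.16°
|G| = 25 · 28.218 / (3.6641) ≈ 192.53
Gain = 20 log₁₀(192.53) ≈ 45.69 dB
∠G = (87.97°) − (74.16°) = 13.81°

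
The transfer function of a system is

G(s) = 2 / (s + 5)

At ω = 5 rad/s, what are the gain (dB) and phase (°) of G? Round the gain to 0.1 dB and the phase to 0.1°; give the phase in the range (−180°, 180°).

-11.0 dB, -45.0°

Substitute s = j5:
Numerator: 2 = 2 + j0
Denominator: (j5) + 5 = 5 + j5
|N| = √(2² + 0²) ≈ 2, ∠N ≈ 0.00°
|D| = √(5² + 5²) ≈ 7.0711, ∠D ≈ 45.00°
|G| = 2 / 7.0711 ≈ 0.28284
Gain = 20 log₁₀(0.28284) ≈ -10.97 dB
∠G = 0.00° − 45.00° = -45.00°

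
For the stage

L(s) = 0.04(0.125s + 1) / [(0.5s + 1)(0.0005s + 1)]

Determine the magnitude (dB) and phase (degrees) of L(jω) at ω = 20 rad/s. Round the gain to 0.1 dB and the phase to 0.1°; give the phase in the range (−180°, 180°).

At ω = 20 rad/s:
zero (1 + j20·0.125) = 1 + j2.5 → |·| ≈ 2.6926, ∠ ≈ 68.20°
pole (1 + j20·0.5) = 1 + j10 → |·| ≈ 10.05, ∠ ≈ 84.29°
pole (1 + j20·0.0005) = 1 + j0.01 → |·| ≈ 1, ∠ ≈ 0.57°
|L| = 0.04 · 2.6926 / (10.05 · 1) ≈ 0.010717
Gain = 20 log₁₀(0.010717) ≈ -39.40 dB
∠L = (68.20°) − (84.29° + 0.57°) = -16.66°

-39.4 dB, -16.7°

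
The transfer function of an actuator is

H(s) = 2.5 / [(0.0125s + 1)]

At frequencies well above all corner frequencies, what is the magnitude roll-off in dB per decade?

-20 dB/decade

Each pole contributes −20 dB/decade at high frequency; each zero contributes +20 dB/decade.
Net: 0 zero(s) − 1 pole(s) → -20 dB/decade.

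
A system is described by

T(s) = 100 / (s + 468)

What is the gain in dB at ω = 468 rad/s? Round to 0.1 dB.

-16.4 dB

Substitute s = j468:
Numerator: 100 = 100 + j0
Denominator: (j468) + 468 = 468 + j468
|N| = √(100² + 0²) ≈ 100, ∠N ≈ 0.00°
|D| = √(468² + 468²) ≈ 661.85, ∠D ≈ 45.00°
|T| = 100 / 661.85 ≈ 0.15109
Gain = 20 log₁₀(0.15109) ≈ -16.42 dB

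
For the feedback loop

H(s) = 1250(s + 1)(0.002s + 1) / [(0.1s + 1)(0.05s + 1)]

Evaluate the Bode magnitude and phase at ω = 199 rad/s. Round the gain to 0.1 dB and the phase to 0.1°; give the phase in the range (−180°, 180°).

At ω = 199 rad/s:
zero (1 + j199·1) = 1 + j199 → |·| ≈ 199, ∠ ≈ 89.71°
zero (1 + j199·0.002) = 1 + j0.398 → |·| ≈ 1.0763, ∠ ≈ 21.70°
pole (1 + j199·0.1) = 1 + j19.9 → |·| ≈ 19.925, ∠ ≈ 87.12°
pole (1 + j199·0.05) = 1 + j9.95 → |·| ≈ 10, ∠ ≈ 84.26°
|H| = 1250 · 199 · 1.0763 / (19.925 · 10) ≈ 1343.7
Gain = 20 log₁₀(1343.7) ≈ 62.57 dB
∠H = (89.71° + 21.70°) − (87.12° + 84.26°) = -59.97°

62.6 dB, -60.0°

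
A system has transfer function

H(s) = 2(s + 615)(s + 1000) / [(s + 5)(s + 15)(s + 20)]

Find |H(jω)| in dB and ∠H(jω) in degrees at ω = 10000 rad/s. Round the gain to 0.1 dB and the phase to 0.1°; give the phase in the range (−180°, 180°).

-73.9 dB, -99.0°

At s = jω = j10000:
zero (s+615): 615 + j10000 → |·| = √(615²+10000²) = √100378225 ≈ 10019, ∠ = arctan(10000/615) ≈ 86.48°
zero (s+1000): 1000 + j10000 → |·| = √(1000²+10000²) = √101000000 ≈ 10050, ∠ = arctan(10000/1000) ≈ 84.29°
pole (s+5): 5 + j10000 → |·| = √(5²+10000²) = √100000025 ≈ 10000, ∠ = arctan(10000/5) ≈ 89.97°
pole (s+15): 15 + j10000 → |·| = √(15²+10000²) = √100000225 ≈ 10000, ∠ = arctan(10000/15) ≈ 89.91°
pole (s+20): 20 + j10000 → |·| = √(20²+10000²) = √100000400 ≈ 10000, ∠ = arctan(10000/20) ≈ 89.89°
|H| = 2 · 1.0069e+08 / 1e+12 ≈ 0.00020138
Gain = 20 log₁₀(0.00020138) ≈ -73.92 dB
∠H = 170.77° − 269.77° = -99.00°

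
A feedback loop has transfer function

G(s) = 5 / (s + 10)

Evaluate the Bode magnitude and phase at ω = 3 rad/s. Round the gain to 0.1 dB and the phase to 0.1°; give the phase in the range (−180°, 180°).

Substitute s = j3:
Numerator: 5 = 5 + j0
Denominator: (j3) + 10 = 10 + j3
|N| = √(5² + 0²) ≈ 5, ∠N ≈ 0.00°
|D| = √(10² + 3²) ≈ 10.44, ∠D ≈ 16.70°
|G| = 5 / 10.44 ≈ 0.47893
Gain = 20 log₁₀(0.47893) ≈ -6.39 dB
∠G = 0.00° − 16.70° = -16.70°

-6.4 dB, -16.7°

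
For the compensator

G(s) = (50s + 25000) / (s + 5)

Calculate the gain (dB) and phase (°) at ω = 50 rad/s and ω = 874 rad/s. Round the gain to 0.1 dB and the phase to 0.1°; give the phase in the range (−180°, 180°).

Substitute s = j50:
Numerator: 50(j50) + 25000 = 25000 + j2500
Denominator: (j50) + 5 = 5 + j50
|N| = √(25000² + 2500²) ≈ 25125, ∠N ≈ 5.71°
|D| = √(5² + 50²) ≈ 50.249, ∠D ≈ 84.29°
|G| = 25125 / 50.249 ≈ 500.01
Gain = 20 log₁₀(500.01) ≈ 53.98 dB
∠G = 5.71° − 84.29° = -78.58°

Substitute s = j874:
Numerator: 50(j874) + 25000 = 25000 + j43700
Denominator: (j874) + 5 = 5 + j874
|N| = √(25000² + 43700²) ≈ 50346, ∠N ≈ 60.23°
|D| = √(5² + 874²) ≈ 874.01, ∠D ≈ 89.67°
|G| = 50346 / 874.01 ≈ 57.603
Gain = 20 log₁₀(57.603) ≈ 35.21 dB
∠G = 60.23° − 89.67° = -29.44°

ω = 50: 54.0 dB, -78.6°; ω = 874: 35.2 dB, -29.4°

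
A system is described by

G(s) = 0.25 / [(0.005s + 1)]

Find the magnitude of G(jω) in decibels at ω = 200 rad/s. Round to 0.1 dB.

At ω = 200 rad/s:
pole (1 + j200·0.005) = 1 + j1 → |·| ≈ 1.4142, ∠ ≈ 45.00°
|G| = 0.25 · 1 / (1.4142) ≈ 0.17678
Gain = 20 log₁₀(0.17678) ≈ -15.05 dB

-15.1 dB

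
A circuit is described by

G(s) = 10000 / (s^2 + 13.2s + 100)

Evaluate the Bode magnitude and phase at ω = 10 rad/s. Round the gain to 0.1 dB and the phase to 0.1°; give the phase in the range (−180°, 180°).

37.6 dB, -90.0°

At s = jω = j10:
quadratic: (j10)² + 13.2·j10 + 100 = 0 + j132 → |·| ≈ 132, ∠ ≈ 90.00°
|G| = 10000 / 132 ≈ 75.758
Gain = 20 log₁₀(75.758) ≈ 37.59 dB
∠G = 0.00° − 90.00° = -90.00°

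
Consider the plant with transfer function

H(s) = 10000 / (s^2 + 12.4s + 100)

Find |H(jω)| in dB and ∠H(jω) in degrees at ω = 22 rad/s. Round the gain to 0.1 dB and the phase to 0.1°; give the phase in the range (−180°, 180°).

26.5 dB, -144.6°

At s = jω = j22:
quadratic: (j22)² + 12.4·j22 + 100 = -384 + j272.8 → |·| ≈ 471.04, ∠ ≈ 144.61°
|H| = 10000 / 471.04 ≈ 21.23
Gain = 20 log₁₀(21.23) ≈ 26.54 dB
∠H = 0.00° − 144.61° = -144.61°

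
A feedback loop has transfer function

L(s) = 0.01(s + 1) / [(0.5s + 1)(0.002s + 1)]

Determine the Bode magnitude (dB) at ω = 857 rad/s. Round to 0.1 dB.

At ω = 857 rad/s:
zero (1 + j857·1) = 1 + j857 → |·| ≈ 857, ∠ ≈ 89.93°
pole (1 + j857·0.5) = 1 + j428.5 → |·| ≈ 428.5, ∠ ≈ 89.87°
pole (1 + j857·0.002) = 1 + j1.714 → |·| ≈ 1.9844, ∠ ≈ 59.74°
|L| = 0.01 · 857 / (428.5 · 1.9844) ≈ 0.010079
Gain = 20 log₁₀(0.010079) ≈ -39.93 dB

-39.9 dB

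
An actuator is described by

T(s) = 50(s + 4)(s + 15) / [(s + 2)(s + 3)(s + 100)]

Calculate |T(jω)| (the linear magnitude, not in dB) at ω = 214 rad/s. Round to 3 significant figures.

At s = jω = j214:
zero (s+4): 4 + j214 → |·| = √(4²+214²) = √45812 ≈ 214.04, ∠ = arctan(214/4) ≈ 88.93°
zero (s+15): 15 + j214 → |·| = √(15²+214²) = √46021 ≈ 214.53, ∠ = arctan(214/15) ≈ 85.99°
pole (s+2): 2 + j214 → |·| = √(2²+214²) = √45800 ≈ 214.01, ∠ = arctan(214/2) ≈ 89.46°
pole (s+3): 3 + j214 → |·| = √(3²+214²) = √45805 ≈ 214.02, ∠ = arctan(214/3) ≈ 89.20°
pole (s+100): 100 + j214 → |·| = √(100²+214²) = √55796 ≈ 236.21, ∠ = arctan(214/100) ≈ 64.95°
|T| = 50 · 45918 / 1.0819e+07 ≈ 0.21221

0.212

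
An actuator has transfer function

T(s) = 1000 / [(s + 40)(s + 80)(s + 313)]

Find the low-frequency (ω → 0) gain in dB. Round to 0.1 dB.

T(0) = 1000 / (40·80·313) ≈ 0.0009984
20 log₁₀(0.0009984) ≈ -60.01 dB

-60.0 dB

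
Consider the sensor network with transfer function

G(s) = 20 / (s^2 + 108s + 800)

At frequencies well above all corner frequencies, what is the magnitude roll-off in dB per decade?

Each pole contributes −20 dB/decade at high frequency; each zero contributes +20 dB/decade.
Net: 0 zero(s) − 2 pole(s) → -40 dB/decade.

-40 dB/decade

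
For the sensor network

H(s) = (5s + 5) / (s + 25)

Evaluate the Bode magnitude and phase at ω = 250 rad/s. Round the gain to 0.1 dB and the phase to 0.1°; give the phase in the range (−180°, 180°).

Substitute s = j250:
Numerator: 5(j250) + 5 = 5 + j1250
Denominator: (j250) + 25 = 25 + j250
|N| = √(5² + 1250²) ≈ 1250, ∠N ≈ 89.77°
|D| = √(25² + 250²) ≈ 251.25, ∠D ≈ 84.29°
|H| = 1250 / 251.25 ≈ 4.9751
Gain = 20 log₁₀(4.9751) ≈ 13.94 dB
∠H = 89.77° − 84.29° = 5.48°

13.9 dB, 5.5°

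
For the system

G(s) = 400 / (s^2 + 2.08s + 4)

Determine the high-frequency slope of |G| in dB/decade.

Each pole contributes −20 dB/decade at high frequency; each zero contributes +20 dB/decade.
Net: 0 zero(s) − 2 pole(s) → -40 dB/decade.

-40 dB/decade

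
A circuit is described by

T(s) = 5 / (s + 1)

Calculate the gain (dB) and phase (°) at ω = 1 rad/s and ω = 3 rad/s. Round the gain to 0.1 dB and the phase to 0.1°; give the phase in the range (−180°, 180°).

Substitute s = j1:
Numerator: 5 = 5 + j0
Denominator: (j1) + 1 = 1 + j1
|N| = √(5² + 0²) ≈ 5, ∠N ≈ 0.00°
|D| = √(1² + 1²) ≈ 1.4142, ∠D ≈ 45.00°
|T| = 5 / 1.4142 ≈ 3.5356
Gain = 20 log₁₀(3.5356) ≈ 10.97 dB
∠T = 0.00° − 45.00° = -45.00°

Substitute s = j3:
Numerator: 5 = 5 + j0
Denominator: (j3) + 1 = 1 + j3
|N| = √(5² + 0²) ≈ 5, ∠N ≈ 0.00°
|D| = √(1² + 3²) ≈ 3.1623, ∠D ≈ 71.57°
|T| = 5 / 3.1623 ≈ 1.5811
Gain = 20 log₁₀(1.5811) ≈ 3.98 dB
∠T = 0.00° − 71.57° = -71.57°

ω = 1: 11.0 dB, -45.0°; ω = 3: 4.0 dB, -71.6°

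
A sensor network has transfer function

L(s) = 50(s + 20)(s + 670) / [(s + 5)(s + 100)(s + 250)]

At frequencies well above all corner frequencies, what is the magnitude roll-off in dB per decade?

-20 dB/decade

Each pole contributes −20 dB/decade at high frequency; each zero contributes +20 dB/decade.
Net: 2 zero(s) − 3 pole(s) → -20 dB/decade.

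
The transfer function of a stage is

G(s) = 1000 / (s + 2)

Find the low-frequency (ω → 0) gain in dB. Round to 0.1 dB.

54.0 dB

G(0) = 1000 / 2 = 500
20 log₁₀(500) ≈ 53.98 dB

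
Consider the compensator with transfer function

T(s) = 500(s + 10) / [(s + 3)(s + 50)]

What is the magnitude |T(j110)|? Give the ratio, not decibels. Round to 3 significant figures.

At s = jω = j110:
zero (s+10): 10 + j110 → |·| = √(10²+110²) = √12200 ≈ 110.45, ∠ = arctan(110/10) ≈ 84.81°
pole (s+3): 3 + j110 → |·| = √(3²+110²) = √12109 ≈ 110.04, ∠ = arctan(110/3) ≈ 88.44°
pole (s+50): 50 + j110 → |·| = √(50²+110²) = √14600 ≈ 120.83, ∠ = arctan(110/50) ≈ 65.56°
|T| = 500 · 110.45 / 13296 ≈ 4.1535

4.15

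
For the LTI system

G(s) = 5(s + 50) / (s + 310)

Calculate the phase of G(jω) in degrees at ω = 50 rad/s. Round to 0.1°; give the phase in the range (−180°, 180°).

At s = jω = j50:
zero (s+50): 50 + j50 → |·| = √(50²+50²) = √5000 ≈ 70.711, ∠ = arctan(50/50) ≈ 45.00°
pole (s+310): 310 + j50 → |·| = √(310²+50²) = √98600 ≈ 314.01, ∠ = arctan(50/310) ≈ 9.16°
∠G = 45.00° − 9.16° = 35.84°

35.8°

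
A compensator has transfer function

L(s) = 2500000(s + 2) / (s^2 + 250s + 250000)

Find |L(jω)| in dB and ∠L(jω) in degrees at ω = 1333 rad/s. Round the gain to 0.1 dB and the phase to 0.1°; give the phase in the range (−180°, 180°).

At s = jω = j1333:
zero (s+2): 2 + j1333 → |·| = √(2²+1333²) = √1776893 ≈ 1333, ∠ = arctan(1333/2) ≈ 89.91°
quadratic: (j1333)² + 250·j1333 + 250000 = -1526889 + j333250 → |·| ≈ 1.5628e+06, ∠ ≈ 167.69°
|L| = 2500000 · 1333 / 1.5628e+06 ≈ 2132.4
Gain = 20 log₁₀(2132.4) ≈ 66.58 dB
∠L = 89.91° − 167.69° = -77.78°

66.6 dB, -77.8°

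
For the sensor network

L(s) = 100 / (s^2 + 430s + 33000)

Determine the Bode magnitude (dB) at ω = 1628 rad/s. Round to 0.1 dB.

Substitute s = j1628:
Numerator: 100 = 100 + j0
Denominator: (j1628)^2 + 430(j1628) + 33000 = -2617384 + j700040
|N| = √(100² + 0²) ≈ 100, ∠N ≈ 0.00°
|D| = √(2617384² + 700040²) ≈ 2.7094e+06, ∠D ≈ 165.03°
|L| = 100 / 2.7094e+06 ≈ 3.6909e-05
Gain = 20 log₁₀(3.6909e-05) ≈ -88.66 dB

-88.7 dB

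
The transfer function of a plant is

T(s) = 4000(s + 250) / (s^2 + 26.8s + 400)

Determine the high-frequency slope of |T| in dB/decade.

Each pole contributes −20 dB/decade at high frequency; each zero contributes +20 dB/decade.
Net: 1 zero(s) − 2 pole(s) → -20 dB/decade.

-20 dB/decade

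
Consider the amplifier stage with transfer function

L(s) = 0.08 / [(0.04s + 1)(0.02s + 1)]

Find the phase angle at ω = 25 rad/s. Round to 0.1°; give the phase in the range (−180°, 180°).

At ω = 25 rad/s:
pole (1 + j25·0.04) = 1 + j1 → |·| ≈ 1.4142, ∠ ≈ 45.00°
pole (1 + j25·0.02) = 1 + j0.5 → |·| ≈ 1.118, ∠ ≈ 26.57°
∠L = (0°) − (45.00° + 26.57°) = -71.57°

-71.6°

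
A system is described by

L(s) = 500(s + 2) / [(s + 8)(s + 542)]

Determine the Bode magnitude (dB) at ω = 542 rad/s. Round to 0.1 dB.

-3.7 dB

At s = jω = j542:
zero (s+2): 2 + j542 → |·| = √(2²+542²) = √293768 ≈ 542, ∠ = arctan(542/2) ≈ 89.79°
pole (s+8): 8 + j542 → |·| = √(8²+542²) = √293828 ≈ 542.06, ∠ = arctan(542/8) ≈ 89.15°
pole (s+542): 542 + j542 → |·| = √(542²+542²) = √587528 ≈ 766.5, ∠ = arctan(542/542) ≈ 45.00°
|L| = 500 · 542 / 4.1549e+05 ≈ 0.65224
Gain = 20 log₁₀(0.65224) ≈ -3.71 dB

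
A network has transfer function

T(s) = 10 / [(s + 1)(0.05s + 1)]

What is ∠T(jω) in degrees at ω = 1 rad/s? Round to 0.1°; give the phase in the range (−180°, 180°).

At ω = 1 rad/s:
pole (1 + j1·1) = 1 + j1 → |·| ≈ 1.4142, ∠ ≈ 45.00°
pole (1 + j1·0.05) = 1 + j0.05 → |·| ≈ 1.0012, ∠ ≈ 2.86°
∠T = (0°) − (45.00° + 2.86°) = -47.86°

-47.9°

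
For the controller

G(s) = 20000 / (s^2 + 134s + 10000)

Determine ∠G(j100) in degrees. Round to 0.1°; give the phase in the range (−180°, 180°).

-90.0°

At s = jω = j100:
quadratic: (j100)² + 134·j100 + 10000 = 0 + j13400 → |·| ≈ 13400, ∠ ≈ 90.00°
∠G = 0.00° − 90.00° = -90.00°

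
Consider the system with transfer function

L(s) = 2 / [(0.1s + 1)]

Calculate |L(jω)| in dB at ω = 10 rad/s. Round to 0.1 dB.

At ω = 10 rad/s:
pole (1 + j10·0.1) = 1 + j1 → |·| ≈ 1.4142, ∠ ≈ 45.00°
|L| = 2 · 1 / (1.4142) ≈ 1.4142
Gain = 20 log₁₀(1.4142) ≈ 3.01 dB

3.0 dB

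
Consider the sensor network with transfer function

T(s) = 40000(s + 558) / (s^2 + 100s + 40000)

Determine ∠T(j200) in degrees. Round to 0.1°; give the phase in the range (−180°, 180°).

At s = jω = j200:
zero (s+558): 558 + j200 → |·| = √(558²+200²) = √351364 ≈ 592.76, ∠ = arctan(200/558) ≈ 19.72°
quadratic: (j200)² + 100·j200 + 40000 = 0 + j20000 → |·| ≈ 20000, ∠ ≈ 90.00°
∠T = 19.72° − 90.00° = -70.28°

-70.3°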